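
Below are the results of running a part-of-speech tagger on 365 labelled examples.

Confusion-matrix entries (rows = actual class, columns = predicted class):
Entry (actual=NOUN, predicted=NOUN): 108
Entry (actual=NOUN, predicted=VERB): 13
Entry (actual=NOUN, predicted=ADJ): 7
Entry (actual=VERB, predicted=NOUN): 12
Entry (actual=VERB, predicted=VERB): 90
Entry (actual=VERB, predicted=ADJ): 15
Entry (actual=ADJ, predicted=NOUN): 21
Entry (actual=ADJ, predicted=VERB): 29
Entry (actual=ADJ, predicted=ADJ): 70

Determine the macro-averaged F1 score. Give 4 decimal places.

0.7287

Per-class F1 score (2·TP/(2·TP+FP+FN)):
  NOUN: TP=108, FP=12+21=33, FN=13+7=20 → 216/269 = 0.80297
  VERB: TP=90, FP=13+29=42, FN=12+15=27 → 180/249 = 0.72289
  ADJ: TP=70, FP=7+15=22, FN=21+29=50 → 140/212 = 0.66038
Macro-F1 score = mean = (0.80297 + 0.72289 + 0.66038) / 3 = 0.7287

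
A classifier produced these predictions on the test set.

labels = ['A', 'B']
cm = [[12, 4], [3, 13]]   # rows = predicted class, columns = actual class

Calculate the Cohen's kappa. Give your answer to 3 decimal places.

Observed agreement pₒ = trace/N = 25/32 = 0.7813
Expected agreement pₑ = Σ (rowᵢ·colᵢ)/N² = (15·16 + 17·16)/32² = 0.5000
κ = (pₒ − pₑ)/(1 − pₑ) = (0.7813 − 0.5000)/(1 − 0.5000) = 0.563

0.563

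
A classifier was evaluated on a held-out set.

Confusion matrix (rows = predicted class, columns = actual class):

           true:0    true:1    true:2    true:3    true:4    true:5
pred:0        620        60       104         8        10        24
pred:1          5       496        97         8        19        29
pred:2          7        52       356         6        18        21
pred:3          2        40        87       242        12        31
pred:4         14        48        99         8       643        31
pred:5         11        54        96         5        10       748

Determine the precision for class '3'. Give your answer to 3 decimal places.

0.585

Take TP from the diagonal, FP from the rest of the '3' prediction marginal, FN from the rest of the '3' actual marginal.
precision = TP/(TP+FP).
3: TP=242, FP=2+40+87+12+31=172 → 242/414 = 0.5845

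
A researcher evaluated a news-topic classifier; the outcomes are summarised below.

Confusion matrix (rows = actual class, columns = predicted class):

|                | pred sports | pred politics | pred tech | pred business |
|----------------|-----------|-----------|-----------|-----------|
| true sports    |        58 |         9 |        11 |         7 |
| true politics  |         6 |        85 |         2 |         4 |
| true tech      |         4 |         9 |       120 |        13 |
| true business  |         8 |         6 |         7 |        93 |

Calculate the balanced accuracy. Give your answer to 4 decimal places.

Balanced accuracy = mean of per-class recall.
  sports: recall = 58/85 = 0.68235
  politics: recall = 85/97 = 0.87629
  tech: recall = 120/146 = 0.82192
  business: recall = 93/114 = 0.81579
Mean = (0.68235 + 0.87629 + 0.82192 + 0.81579) / 4 = 0.7991

0.7991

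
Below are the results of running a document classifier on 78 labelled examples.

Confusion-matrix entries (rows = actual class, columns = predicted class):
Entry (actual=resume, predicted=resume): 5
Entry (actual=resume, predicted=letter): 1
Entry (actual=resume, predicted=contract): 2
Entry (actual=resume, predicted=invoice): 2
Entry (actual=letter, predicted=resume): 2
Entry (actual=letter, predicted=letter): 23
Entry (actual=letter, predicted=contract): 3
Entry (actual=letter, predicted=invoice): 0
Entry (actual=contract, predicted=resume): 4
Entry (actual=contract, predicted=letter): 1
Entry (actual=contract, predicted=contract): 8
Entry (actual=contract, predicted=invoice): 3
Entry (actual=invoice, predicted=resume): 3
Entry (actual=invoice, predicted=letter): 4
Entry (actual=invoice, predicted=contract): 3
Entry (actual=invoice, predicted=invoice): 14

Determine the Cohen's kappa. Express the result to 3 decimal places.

0.506

Observed agreement pₒ = trace/N = 50/78 = 0.6410
Expected agreement pₑ = Σ (rowᵢ·colᵢ)/N² = (10·14 + 28·29 + 16·16 + 24·19)/78² = 0.2735
κ = (pₒ − pₑ)/(1 − pₑ) = (0.6410 − 0.2735)/(1 − 0.2735) = 0.506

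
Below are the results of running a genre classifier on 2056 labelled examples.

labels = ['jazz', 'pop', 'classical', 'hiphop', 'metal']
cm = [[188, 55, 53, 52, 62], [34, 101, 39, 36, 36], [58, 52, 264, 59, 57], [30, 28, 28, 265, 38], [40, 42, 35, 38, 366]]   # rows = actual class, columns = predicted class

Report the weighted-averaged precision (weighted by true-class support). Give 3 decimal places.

0.578

Per-class precision (TP/(TP+FP)):
  jazz: TP=188, FP=34+58+30+40=162 → 188/350 = 0.5371
  pop: TP=101, FP=55+52+28+42=177 → 101/278 = 0.3633
  classical: TP=264, FP=53+39+28+35=155 → 264/419 = 0.6301
  hiphop: TP=265, FP=52+36+59+38=185 → 265/450 = 0.5889
  metal: TP=366, FP=62+36+57+38=193 → 366/559 = 0.6547
Weighted-precision = Σ (supportᵢ/N)·precisionᵢ with N=2056: (410/2056)·0.5371 + (246/2056)·0.3633 + (490/2056)·0.6301 + (389/2056)·0.5889 + (521/2056)·0.6547 = 0.578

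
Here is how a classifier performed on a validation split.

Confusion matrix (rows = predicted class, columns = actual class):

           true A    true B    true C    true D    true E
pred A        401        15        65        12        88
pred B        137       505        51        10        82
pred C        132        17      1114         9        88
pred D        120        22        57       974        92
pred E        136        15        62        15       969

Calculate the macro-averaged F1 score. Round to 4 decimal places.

0.7441

Per-class F1 score (2·TP/(2·TP+FP+FN)):
  A: TP=401, FP=15+65+12+88=180, FN=137+132+120+136=525 → 802/1507 = 0.53218
  B: TP=505, FP=137+51+10+82=280, FN=15+17+22+15=69 → 1010/1359 = 0.74319
  C: TP=1114, FP=132+17+9+88=246, FN=65+51+57+62=235 → 2228/2709 = 0.82244
  D: TP=974, FP=120+22+57+92=291, FN=12+10+9+15=46 → 1948/2285 = 0.85252
  E: TP=969, FP=136+15+62+15=228, FN=88+82+88+92=350 → 1938/2516 = 0.77027
Macro-F1 score = mean = (0.53218 + 0.74319 + 0.82244 + 0.85252 + 0.77027) / 5 = 0.7441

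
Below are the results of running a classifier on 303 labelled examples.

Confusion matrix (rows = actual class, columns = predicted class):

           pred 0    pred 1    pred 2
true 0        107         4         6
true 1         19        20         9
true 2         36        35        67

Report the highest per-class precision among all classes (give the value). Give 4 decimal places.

0.8171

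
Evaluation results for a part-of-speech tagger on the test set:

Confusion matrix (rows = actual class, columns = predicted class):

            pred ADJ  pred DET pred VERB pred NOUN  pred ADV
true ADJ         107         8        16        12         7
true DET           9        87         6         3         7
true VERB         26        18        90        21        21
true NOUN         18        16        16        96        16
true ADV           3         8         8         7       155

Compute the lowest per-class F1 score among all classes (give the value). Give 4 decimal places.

0.5769

Per-class F1 score (2·TP/(2·TP+FP+FN)):
  ADJ: TP=107, FP=9+26+18+3=56, FN=8+16+12+7=43 → 214/313 = 0.68371
  DET: TP=87, FP=8+18+16+8=50, FN=9+6+3+7=25 → 174/249 = 0.69880
  VERB: TP=90, FP=16+6+16+8=46, FN=26+18+21+21=86 → 180/312 = 0.57692
  NOUN: TP=96, FP=12+3+21+7=43, FN=18+16+16+16=66 → 192/301 = 0.63787
  ADV: TP=155, FP=7+7+21+16=51, FN=3+8+8+7=26 → 310/387 = 0.80103
Lowest is class 'VERB' with F1 score = 0.5769.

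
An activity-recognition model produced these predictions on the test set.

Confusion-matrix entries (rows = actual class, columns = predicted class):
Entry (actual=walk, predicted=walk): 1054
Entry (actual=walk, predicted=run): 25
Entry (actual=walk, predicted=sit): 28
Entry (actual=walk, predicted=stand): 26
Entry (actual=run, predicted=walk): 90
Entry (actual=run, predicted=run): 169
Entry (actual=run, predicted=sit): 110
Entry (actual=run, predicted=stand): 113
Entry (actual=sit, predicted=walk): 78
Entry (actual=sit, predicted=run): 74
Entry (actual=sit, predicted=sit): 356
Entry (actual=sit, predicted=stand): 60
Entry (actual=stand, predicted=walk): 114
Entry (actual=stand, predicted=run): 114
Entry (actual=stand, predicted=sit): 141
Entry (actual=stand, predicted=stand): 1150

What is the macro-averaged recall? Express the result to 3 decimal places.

Per-class recall (TP/(TP+FN)):
  walk: TP=1054, FN=25+28+26=79 → 1054/1133 = 0.9303
  run: TP=169, FN=90+110+113=313 → 169/482 = 0.3506
  sit: TP=356, FN=78+74+60=212 → 356/568 = 0.6268
  stand: TP=1150, FN=114+114+141=369 → 1150/1519 = 0.7571
Macro-recall = mean = (0.9303 + 0.3506 + 0.6268 + 0.7571) / 4 = 0.666

0.666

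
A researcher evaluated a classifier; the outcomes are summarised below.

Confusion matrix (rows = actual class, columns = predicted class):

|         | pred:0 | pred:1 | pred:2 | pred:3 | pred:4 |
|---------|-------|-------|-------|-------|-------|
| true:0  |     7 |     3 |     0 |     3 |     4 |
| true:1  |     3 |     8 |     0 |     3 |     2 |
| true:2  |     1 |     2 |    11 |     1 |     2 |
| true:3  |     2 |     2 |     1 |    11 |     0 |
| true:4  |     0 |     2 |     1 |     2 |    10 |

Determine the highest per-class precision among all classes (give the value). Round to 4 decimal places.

0.8462

Per-class precision (TP/(TP+FP)):
  0: TP=7, FP=3+1+2+0=6 → 7/13 = 0.53846
  1: TP=8, FP=3+2+2+2=9 → 8/17 = 0.47059
  2: TP=11, FP=0+0+1+1=2 → 11/13 = 0.84615
  3: TP=11, FP=3+3+1+2=9 → 11/20 = 0.55000
  4: TP=10, FP=4+2+2+0=8 → 10/18 = 0.55556
Highest is class '2' with precision = 0.8462.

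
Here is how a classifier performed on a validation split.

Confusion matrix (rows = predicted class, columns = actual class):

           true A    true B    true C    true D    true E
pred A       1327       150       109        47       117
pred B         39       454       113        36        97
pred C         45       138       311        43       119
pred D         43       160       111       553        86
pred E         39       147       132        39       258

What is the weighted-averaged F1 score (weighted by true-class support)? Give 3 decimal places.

Per-class F1 score (2·TP/(2·TP+FP+FN)):
  A: TP=1327, FP=150+109+47+117=423, FN=39+45+43+39=166 → 2654/3243 = 0.8184
  B: TP=454, FP=39+113+36+97=285, FN=150+138+160+147=595 → 908/1788 = 0.5078
  C: TP=311, FP=45+138+43+119=345, FN=109+113+111+132=465 → 622/1432 = 0.4344
  D: TP=553, FP=43+160+111+86=400, FN=47+36+43+39=165 → 1106/1671 = 0.6619
  E: TP=258, FP=39+147+132+39=357, FN=117+97+119+86=419 → 516/1292 = 0.3994
Weighted-F1 score = Σ (supportᵢ/N)·F1 scoreᵢ with N=4713: (1493/4713)·0.8184 + (1049/4713)·0.5078 + (776/4713)·0.4344 + (718/4713)·0.6619 + (677/4713)·0.3994 = 0.602

0.602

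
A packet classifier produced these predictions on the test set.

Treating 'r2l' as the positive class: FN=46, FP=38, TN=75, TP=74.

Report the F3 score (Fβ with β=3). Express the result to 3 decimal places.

Fβ = (1+β²)·TP / ((1+β²)·TP + β²·FN + FP), with β²=9
= 10·74 / (10·74 + 9·46 + 38) = 0.621

0.621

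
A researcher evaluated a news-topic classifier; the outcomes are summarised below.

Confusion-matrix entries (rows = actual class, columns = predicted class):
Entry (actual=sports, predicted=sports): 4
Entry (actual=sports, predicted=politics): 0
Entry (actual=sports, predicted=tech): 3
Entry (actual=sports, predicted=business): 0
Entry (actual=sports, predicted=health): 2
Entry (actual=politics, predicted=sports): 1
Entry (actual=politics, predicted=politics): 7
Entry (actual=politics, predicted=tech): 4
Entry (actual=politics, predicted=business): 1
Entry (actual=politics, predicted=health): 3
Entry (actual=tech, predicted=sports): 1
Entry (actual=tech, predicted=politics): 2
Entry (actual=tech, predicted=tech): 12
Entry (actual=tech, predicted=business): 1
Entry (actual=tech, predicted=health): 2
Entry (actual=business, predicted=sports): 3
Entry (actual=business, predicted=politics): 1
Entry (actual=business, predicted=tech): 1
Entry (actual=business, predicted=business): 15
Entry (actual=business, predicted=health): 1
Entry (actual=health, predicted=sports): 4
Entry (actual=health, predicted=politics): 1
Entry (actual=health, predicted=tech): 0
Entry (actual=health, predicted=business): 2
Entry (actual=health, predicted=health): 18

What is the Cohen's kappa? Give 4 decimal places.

Observed agreement pₒ = trace/N = 56/89 = 0.62921
Expected agreement pₑ = Σ (rowᵢ·colᵢ)/N² = (9·13 + 16·11 + 18·20 + 21·19 + 25·26)/89² = 0.21487
κ = (pₒ − pₑ)/(1 − pₑ) = (0.62921 − 0.21487)/(1 − 0.21487) = 0.5277

0.5277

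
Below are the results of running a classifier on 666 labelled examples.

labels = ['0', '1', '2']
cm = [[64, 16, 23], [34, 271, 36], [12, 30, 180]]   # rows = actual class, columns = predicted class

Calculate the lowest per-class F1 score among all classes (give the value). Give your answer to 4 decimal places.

Per-class F1 score (2·TP/(2·TP+FP+FN)):
  0: TP=64, FP=34+12=46, FN=16+23=39 → 128/213 = 0.60094
  1: TP=271, FP=16+30=46, FN=34+36=70 → 542/658 = 0.82371
  2: TP=180, FP=23+36=59, FN=12+30=42 → 360/461 = 0.78091
Lowest is class '0' with F1 score = 0.6009.

0.6009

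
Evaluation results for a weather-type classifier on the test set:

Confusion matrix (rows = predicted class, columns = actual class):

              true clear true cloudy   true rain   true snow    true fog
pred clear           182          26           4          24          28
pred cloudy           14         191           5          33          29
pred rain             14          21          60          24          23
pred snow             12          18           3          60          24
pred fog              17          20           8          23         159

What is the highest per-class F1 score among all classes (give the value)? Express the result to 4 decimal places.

Per-class F1 score (2·TP/(2·TP+FP+FN)):
  clear: TP=182, FP=26+4+24+28=82, FN=14+14+12+17=57 → 364/503 = 0.72366
  cloudy: TP=191, FP=14+5+33+29=81, FN=26+21+18+20=85 → 382/548 = 0.69708
  rain: TP=60, FP=14+21+24+23=82, FN=4+5+3+8=20 → 120/222 = 0.54054
  snow: TP=60, FP=12+18+3+24=57, FN=24+33+24+23=104 → 120/281 = 0.42705
  fog: TP=159, FP=17+20+8+23=68, FN=28+29+23+24=104 → 318/490 = 0.64898
Highest is class 'clear' with F1 score = 0.7237.

0.7237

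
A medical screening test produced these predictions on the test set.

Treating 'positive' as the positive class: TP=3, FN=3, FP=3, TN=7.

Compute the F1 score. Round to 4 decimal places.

0.5000

Precision = TP/(TP+FP) = 3/6 = 0.5000
Recall = TP/(TP+FN) = 3/6 = 0.5000
F1 = 2·TP/(2·TP+FP+FN) = 6/12 = 0.5000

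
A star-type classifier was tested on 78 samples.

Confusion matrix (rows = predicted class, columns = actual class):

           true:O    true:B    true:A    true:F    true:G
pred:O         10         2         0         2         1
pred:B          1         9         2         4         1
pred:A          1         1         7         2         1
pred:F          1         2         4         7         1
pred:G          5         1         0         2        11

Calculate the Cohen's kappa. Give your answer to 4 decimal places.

0.4547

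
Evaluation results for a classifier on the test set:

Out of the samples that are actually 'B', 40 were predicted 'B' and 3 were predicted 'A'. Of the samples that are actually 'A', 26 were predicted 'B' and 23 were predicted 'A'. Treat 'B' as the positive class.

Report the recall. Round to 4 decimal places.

Recall = TP/(TP+FN) = 40/(40+3) = 40/43 = 0.9302

0.9302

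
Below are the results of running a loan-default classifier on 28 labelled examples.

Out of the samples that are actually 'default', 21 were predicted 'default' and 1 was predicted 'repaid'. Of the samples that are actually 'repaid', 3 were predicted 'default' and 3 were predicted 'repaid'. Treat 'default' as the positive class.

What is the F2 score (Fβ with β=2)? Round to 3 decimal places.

Fβ = (1+β²)·TP / ((1+β²)·TP + β²·FN + FP), with β²=4
= 5·21 / (5·21 + 4·1 + 3) = 0.938

0.938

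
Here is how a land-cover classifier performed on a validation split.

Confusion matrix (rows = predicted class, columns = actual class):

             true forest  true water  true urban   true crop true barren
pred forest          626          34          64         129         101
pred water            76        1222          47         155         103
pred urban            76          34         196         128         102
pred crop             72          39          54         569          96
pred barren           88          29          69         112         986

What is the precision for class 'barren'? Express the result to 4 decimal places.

Take TP from the diagonal, FP from the rest of the 'barren' prediction marginal, FN from the rest of the 'barren' actual marginal.
precision = TP/(TP+FP).
barren: TP=986, FP=88+29+69+112=298 → 986/1284 = 0.76791

0.7679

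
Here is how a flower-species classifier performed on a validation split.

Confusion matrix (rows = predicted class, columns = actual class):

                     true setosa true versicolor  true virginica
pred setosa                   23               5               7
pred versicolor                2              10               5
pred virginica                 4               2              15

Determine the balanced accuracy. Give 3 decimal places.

Balanced accuracy = mean of per-class recall.
  setosa: recall = 23/29 = 0.7931
  versicolor: recall = 10/17 = 0.5882
  virginica: recall = 15/27 = 0.5556
Mean = (0.7931 + 0.5882 + 0.5556) / 3 = 0.646

0.646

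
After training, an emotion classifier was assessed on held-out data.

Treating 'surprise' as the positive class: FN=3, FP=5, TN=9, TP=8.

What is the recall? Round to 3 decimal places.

Recall = TP/(TP+FN) = 8/(8+3) = 8/11 = 0.727

0.727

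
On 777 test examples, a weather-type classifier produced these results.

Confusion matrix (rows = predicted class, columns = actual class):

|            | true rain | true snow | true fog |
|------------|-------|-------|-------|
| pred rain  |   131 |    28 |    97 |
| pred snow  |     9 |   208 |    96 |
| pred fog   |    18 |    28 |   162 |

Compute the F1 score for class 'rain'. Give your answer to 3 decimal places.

Treat 'rain' as positive and all other classes as negative.
F1 score = 2·TP/(2·TP+FP+FN).
rain: TP=131, FP=28+97=125, FN=9+18=27 → 262/414 = 0.6329

0.633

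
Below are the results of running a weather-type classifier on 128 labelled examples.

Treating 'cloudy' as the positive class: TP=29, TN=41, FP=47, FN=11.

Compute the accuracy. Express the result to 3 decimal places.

Accuracy = (TP+TN)/N = (29+41)/128 = 0.547

0.547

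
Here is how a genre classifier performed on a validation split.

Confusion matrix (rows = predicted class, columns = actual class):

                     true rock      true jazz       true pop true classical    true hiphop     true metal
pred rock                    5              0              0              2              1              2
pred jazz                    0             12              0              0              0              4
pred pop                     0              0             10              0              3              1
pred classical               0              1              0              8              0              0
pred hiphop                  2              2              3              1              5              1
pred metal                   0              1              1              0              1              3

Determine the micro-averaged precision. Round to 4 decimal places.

Micro-averaging pools counts across classes: ΣTP=43, ΣFP=26, ΣFN=26.
Micro-precision = TP/(TP+FP) on pooled counts = 0.6232 (equals overall accuracy in single-label multiclass).

0.6232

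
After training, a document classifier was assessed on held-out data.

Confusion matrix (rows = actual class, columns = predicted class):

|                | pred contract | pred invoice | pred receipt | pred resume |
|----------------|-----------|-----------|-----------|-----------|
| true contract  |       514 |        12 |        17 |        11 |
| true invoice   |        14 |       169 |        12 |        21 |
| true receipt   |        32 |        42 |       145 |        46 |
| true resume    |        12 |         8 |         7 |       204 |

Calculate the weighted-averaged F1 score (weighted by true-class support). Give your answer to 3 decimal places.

0.810

Per-class F1 score (2·TP/(2·TP+FP+FN)):
  contract: TP=514, FP=14+32+12=58, FN=12+17+11=40 → 1028/1126 = 0.9130
  invoice: TP=169, FP=12+42+8=62, FN=14+12+21=47 → 338/447 = 0.7562
  receipt: TP=145, FP=17+12+7=36, FN=32+42+46=120 → 290/446 = 0.6502
  resume: TP=204, FP=11+21+46=78, FN=12+8+7=27 → 408/513 = 0.7953
Weighted-F1 score = Σ (supportᵢ/N)·F1 scoreᵢ with N=1266: (554/1266)·0.9130 + (216/1266)·0.7562 + (265/1266)·0.6502 + (231/1266)·0.7953 = 0.810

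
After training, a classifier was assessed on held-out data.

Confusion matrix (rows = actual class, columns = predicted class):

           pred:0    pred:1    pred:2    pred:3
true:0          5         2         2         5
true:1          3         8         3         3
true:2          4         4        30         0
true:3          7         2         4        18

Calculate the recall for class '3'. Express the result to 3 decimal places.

0.581

Take TP from the diagonal, FP from the rest of the '3' prediction marginal, FN from the rest of the '3' actual marginal.
recall = TP/(TP+FN).
3: TP=18, FN=7+2+4=13 → 18/31 = 0.5806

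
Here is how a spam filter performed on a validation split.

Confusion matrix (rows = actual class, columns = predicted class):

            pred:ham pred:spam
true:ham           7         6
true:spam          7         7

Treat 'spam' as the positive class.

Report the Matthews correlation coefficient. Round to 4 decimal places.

0.0385

MCC = (TP·TN − FP·FN) / √((TP+FP)(TP+FN)(TN+FP)(TN+FN))
Numerator = 7·7 − 6·7 = 7
Denominator = √(13·14·13·14) = √33124 = 182.0000
MCC = 7 / 182.0000 = 0.0385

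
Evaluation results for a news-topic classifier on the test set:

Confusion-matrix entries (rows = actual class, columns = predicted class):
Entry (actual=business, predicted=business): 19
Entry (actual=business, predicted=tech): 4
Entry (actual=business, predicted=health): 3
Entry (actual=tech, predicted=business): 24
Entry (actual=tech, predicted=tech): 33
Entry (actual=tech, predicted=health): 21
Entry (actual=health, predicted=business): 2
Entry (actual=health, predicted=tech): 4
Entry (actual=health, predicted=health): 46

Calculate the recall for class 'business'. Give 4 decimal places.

0.7308

recall = TP/(TP+FN).
business: TP=19, FN=4+3=7 → 19/26 = 0.73077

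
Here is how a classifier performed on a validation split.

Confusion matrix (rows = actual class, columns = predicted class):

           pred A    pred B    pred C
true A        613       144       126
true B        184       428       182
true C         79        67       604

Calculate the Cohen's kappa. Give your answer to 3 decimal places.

0.517

Observed agreement pₒ = trace/N = 1645/2427 = 0.6778
Expected agreement pₑ = Σ (rowᵢ·colᵢ)/N² = (883·876 + 794·639 + 750·912)/2427² = 0.3336
κ = (pₒ − pₑ)/(1 − pₑ) = (0.6778 − 0.3336)/(1 − 0.3336) = 0.517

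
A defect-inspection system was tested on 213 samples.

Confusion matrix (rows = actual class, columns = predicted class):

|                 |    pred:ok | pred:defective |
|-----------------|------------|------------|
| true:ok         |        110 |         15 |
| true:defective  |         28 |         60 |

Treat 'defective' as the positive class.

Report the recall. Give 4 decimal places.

Recall = TP/(TP+FN) = 60/(60+28) = 60/88 = 0.6818

0.6818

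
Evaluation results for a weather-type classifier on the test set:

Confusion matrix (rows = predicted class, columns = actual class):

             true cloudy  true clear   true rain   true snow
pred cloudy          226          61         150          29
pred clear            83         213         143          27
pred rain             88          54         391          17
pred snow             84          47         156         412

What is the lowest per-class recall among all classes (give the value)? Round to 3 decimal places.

0.465

Per-class recall (TP/(TP+FN)):
  cloudy: TP=226, FN=83+88+84=255 → 226/481 = 0.4699
  clear: TP=213, FN=61+54+47=162 → 213/375 = 0.5680
  rain: TP=391, FN=150+143+156=449 → 391/840 = 0.4655
  snow: TP=412, FN=29+27+17=73 → 412/485 = 0.8495
Lowest is class 'rain' with recall = 0.465.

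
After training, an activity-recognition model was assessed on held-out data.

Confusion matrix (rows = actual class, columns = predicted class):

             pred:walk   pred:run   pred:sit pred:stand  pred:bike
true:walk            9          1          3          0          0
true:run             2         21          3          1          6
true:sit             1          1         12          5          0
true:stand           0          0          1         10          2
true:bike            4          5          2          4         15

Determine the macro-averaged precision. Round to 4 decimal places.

0.6072

Per-class precision (TP/(TP+FP)):
  walk: TP=9, FP=2+1+0+4=7 → 9/16 = 0.56250
  run: TP=21, FP=1+1+0+5=7 → 21/28 = 0.75000
  sit: TP=12, FP=3+3+1+2=9 → 12/21 = 0.57143
  stand: TP=10, FP=0+1+5+4=10 → 10/20 = 0.50000
  bike: TP=15, FP=0+6+0+2=8 → 15/23 = 0.65217
Macro-precision = mean = (0.56250 + 0.75000 + 0.57143 + 0.50000 + 0.65217) / 5 = 0.6072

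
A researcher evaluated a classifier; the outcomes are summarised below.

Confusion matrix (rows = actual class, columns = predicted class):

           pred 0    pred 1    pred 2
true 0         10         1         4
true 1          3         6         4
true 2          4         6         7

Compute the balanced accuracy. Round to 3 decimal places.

Balanced accuracy = mean of per-class recall.
  0: recall = 10/15 = 0.6667
  1: recall = 6/13 = 0.4615
  2: recall = 7/17 = 0.4118
Mean = (0.6667 + 0.4615 + 0.4118) / 3 = 0.513

0.513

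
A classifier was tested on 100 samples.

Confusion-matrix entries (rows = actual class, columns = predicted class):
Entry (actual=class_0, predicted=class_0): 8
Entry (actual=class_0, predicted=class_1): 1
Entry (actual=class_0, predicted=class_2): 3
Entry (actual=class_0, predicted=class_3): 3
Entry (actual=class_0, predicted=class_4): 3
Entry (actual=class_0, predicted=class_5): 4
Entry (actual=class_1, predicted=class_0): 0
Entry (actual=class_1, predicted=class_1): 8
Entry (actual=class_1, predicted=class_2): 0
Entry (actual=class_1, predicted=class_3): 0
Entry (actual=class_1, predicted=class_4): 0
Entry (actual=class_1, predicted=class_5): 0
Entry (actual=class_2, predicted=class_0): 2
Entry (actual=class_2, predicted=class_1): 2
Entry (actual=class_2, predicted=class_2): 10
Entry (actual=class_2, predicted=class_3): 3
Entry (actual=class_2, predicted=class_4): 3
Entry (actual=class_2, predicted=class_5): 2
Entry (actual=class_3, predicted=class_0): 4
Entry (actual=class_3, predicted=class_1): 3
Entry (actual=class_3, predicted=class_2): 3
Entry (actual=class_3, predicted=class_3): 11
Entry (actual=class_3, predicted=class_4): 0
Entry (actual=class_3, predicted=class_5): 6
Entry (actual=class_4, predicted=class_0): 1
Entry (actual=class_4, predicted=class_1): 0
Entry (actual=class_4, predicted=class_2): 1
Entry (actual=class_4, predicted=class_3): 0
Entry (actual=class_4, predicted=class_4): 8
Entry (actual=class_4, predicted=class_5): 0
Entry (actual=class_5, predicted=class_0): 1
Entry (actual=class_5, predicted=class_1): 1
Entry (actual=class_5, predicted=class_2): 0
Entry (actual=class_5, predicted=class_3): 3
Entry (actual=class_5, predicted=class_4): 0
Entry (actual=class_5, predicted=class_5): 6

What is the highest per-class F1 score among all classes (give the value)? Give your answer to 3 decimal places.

Per-class F1 score (2·TP/(2·TP+FP+FN)):
  class_0: TP=8, FP=0+2+4+1+1=8, FN=1+3+3+3+4=14 → 16/38 = 0.4211
  class_1: TP=8, FP=1+2+3+0+1=7, FN=0+0+0+0+0=0 → 16/23 = 0.6957
  class_2: TP=10, FP=3+0+3+1+0=7, FN=2+2+3+3+2=12 → 20/39 = 0.5128
  class_3: TP=11, FP=3+0+3+0+3=9, FN=4+3+3+0+6=16 → 22/47 = 0.4681
  class_4: TP=8, FP=3+0+3+0+0=6, FN=1+0+1+0+0=2 → 16/24 = 0.6667
  class_5: TP=6, FP=4+0+2+6+0=12, FN=1+1+0+3+0=5 → 12/29 = 0.4138
Highest is class 'class_1' with F1 score = 0.696.

0.696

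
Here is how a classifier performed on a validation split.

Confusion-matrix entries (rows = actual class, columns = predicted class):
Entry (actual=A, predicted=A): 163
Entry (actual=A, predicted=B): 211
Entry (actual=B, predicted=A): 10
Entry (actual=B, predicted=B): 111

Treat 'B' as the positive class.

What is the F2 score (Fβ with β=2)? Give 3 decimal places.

Fβ = (1+β²)·TP / ((1+β²)·TP + β²·FN + FP), with β²=4
= 5·111 / (5·111 + 4·10 + 211) = 0.689

0.689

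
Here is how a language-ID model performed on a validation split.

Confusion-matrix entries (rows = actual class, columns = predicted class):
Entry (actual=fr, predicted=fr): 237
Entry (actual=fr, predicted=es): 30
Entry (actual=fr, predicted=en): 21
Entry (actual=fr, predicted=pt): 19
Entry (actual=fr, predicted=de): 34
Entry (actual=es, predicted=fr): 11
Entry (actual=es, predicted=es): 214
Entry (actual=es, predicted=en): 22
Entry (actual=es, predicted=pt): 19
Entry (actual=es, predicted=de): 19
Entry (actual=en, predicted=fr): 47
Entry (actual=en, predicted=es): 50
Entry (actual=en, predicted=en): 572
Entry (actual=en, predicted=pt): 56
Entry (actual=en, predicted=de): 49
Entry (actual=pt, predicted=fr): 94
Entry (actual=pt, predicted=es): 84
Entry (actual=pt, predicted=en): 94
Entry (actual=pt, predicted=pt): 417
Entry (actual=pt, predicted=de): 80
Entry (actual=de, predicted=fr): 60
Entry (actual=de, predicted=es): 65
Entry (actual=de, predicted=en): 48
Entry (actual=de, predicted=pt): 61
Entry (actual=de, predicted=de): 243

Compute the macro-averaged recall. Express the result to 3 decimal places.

0.647

Per-class recall (TP/(TP+FN)):
  fr: TP=237, FN=30+21+19+34=104 → 237/341 = 0.6950
  es: TP=214, FN=11+22+19+19=71 → 214/285 = 0.7509
  en: TP=572, FN=47+50+56+49=202 → 572/774 = 0.7390
  pt: TP=417, FN=94+84+94+80=352 → 417/769 = 0.5423
  de: TP=243, FN=60+65+48+61=234 → 243/477 = 0.5094
Macro-recall = mean = (0.6950 + 0.7509 + 0.7390 + 0.5423 + 0.5094) / 5 = 0.647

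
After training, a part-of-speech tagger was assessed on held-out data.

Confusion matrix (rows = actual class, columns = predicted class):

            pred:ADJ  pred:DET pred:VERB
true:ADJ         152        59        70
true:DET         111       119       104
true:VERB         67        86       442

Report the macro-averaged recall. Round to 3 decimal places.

0.547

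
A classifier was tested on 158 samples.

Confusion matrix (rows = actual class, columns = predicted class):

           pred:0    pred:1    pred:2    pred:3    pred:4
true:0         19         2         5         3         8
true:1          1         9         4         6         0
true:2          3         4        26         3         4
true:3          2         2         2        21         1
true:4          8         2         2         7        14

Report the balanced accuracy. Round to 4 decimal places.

Balanced accuracy = mean of per-class recall.
  0: recall = 19/37 = 0.51351
  1: recall = 9/20 = 0.45000
  2: recall = 26/40 = 0.65000
  3: recall = 21/28 = 0.75000
  4: recall = 14/33 = 0.42424
Mean = (0.51351 + 0.45000 + 0.65000 + 0.75000 + 0.42424) / 5 = 0.5576

0.5576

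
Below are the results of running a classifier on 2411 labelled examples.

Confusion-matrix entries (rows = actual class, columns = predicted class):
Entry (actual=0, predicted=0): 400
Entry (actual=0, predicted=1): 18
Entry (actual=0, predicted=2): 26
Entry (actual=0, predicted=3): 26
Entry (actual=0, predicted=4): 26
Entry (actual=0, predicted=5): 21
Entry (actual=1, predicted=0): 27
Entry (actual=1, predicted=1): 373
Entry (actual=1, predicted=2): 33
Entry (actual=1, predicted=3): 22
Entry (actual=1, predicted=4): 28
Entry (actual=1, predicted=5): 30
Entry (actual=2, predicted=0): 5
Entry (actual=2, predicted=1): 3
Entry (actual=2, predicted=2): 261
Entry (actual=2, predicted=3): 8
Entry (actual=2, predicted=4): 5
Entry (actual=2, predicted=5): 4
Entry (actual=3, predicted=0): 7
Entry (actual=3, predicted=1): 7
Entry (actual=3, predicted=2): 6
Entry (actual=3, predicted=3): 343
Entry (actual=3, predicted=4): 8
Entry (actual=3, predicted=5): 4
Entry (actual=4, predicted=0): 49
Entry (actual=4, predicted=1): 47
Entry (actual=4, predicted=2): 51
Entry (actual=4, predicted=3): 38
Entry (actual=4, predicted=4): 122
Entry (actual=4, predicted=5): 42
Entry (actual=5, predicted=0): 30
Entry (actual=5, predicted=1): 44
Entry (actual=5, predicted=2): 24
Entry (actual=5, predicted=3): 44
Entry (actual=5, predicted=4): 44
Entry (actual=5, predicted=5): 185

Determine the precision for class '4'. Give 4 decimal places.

Take TP from the diagonal, FP from the rest of the '4' prediction marginal, FN from the rest of the '4' actual marginal.
precision = TP/(TP+FP).
4: TP=122, FP=26+28+5+8+44=111 → 122/233 = 0.52361

0.5236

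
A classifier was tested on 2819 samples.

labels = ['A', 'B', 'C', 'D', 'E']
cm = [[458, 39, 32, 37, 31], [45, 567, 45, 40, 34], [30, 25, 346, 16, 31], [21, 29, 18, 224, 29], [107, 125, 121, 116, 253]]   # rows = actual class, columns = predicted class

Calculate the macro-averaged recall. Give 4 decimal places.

0.6727

Per-class recall (TP/(TP+FN)):
  A: TP=458, FN=39+32+37+31=139 → 458/597 = 0.76717
  B: TP=567, FN=45+45+40+34=164 → 567/731 = 0.77565
  C: TP=346, FN=30+25+16+31=102 → 346/448 = 0.77232
  D: TP=224, FN=21+29+18+29=97 → 224/321 = 0.69782
  E: TP=253, FN=107+125+121+116=469 → 253/722 = 0.35042
Macro-recall = mean = (0.76717 + 0.77565 + 0.77232 + 0.69782 + 0.35042) / 5 = 0.6727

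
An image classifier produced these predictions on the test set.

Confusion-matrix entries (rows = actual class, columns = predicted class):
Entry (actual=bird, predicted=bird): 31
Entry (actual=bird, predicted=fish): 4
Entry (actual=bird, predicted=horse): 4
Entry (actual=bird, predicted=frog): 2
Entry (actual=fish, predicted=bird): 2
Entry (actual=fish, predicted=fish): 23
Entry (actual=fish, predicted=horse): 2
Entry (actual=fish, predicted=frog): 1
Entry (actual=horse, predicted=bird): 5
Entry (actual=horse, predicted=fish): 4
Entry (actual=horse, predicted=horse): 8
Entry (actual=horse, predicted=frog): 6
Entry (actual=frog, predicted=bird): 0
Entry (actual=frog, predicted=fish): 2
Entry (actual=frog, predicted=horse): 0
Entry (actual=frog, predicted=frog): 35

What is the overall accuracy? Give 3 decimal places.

Accuracy = trace / total = (31+23+8+35=97) / 129 = 97/129 = 0.752

0.752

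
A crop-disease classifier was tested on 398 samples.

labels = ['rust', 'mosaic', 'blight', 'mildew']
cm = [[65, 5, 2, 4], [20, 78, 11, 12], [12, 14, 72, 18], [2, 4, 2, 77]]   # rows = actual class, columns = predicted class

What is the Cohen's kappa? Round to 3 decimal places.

0.646

Observed agreement pₒ = trace/N = 292/398 = 0.7337
Expected agreement pₑ = Σ (rowᵢ·colᵢ)/N² = (76·99 + 121·101 + 116·87 + 85·111)/398² = 0.2479
κ = (pₒ − pₑ)/(1 − pₑ) = (0.7337 − 0.2479)/(1 − 0.2479) = 0.646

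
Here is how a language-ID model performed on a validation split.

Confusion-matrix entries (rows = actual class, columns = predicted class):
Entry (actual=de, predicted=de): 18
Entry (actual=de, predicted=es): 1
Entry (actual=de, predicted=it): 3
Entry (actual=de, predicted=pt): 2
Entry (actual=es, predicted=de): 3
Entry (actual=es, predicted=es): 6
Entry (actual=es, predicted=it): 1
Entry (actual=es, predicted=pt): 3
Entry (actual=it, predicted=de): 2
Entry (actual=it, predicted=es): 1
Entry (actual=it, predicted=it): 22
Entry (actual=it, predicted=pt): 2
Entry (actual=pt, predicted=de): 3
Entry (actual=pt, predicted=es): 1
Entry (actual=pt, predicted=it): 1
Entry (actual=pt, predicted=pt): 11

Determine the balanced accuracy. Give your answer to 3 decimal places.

0.678

Balanced accuracy = mean of per-class recall.
  de: recall = 18/24 = 0.7500
  es: recall = 6/13 = 0.4615
  it: recall = 22/27 = 0.8148
  pt: recall = 11/16 = 0.6875
Mean = (0.7500 + 0.4615 + 0.8148 + 0.6875) / 4 = 0.678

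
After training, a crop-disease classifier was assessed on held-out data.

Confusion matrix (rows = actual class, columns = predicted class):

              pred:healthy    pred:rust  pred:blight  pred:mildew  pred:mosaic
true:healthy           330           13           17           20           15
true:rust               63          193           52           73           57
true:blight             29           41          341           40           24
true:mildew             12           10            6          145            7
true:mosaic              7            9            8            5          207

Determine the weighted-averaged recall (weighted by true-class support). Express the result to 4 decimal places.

Per-class recall (TP/(TP+FN)):
  healthy: TP=330, FN=13+17+20+15=65 → 330/395 = 0.83544
  rust: TP=193, FN=63+52+73+57=245 → 193/438 = 0.44064
  blight: TP=341, FN=29+41+40+24=134 → 341/475 = 0.71789
  mildew: TP=145, FN=12+10+6+7=35 → 145/180 = 0.80556
  mosaic: TP=207, FN=7+9+8+5=29 → 207/236 = 0.87712
Weighted-recall = Σ (supportᵢ/N)·recallᵢ with N=1724: (395/1724)·0.83544 + (438/1724)·0.44064 + (475/1724)·0.71789 + (180/1724)·0.80556 + (236/1724)·0.87712 = 0.7053

0.7053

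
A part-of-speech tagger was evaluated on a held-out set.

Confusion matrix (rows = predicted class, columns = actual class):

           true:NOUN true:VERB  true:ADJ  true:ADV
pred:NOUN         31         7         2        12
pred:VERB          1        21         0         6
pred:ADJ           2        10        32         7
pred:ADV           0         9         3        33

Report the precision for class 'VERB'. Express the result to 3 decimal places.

precision = TP/(TP+FP).
VERB: TP=21, FP=1+0+6=7 → 21/28 = 0.7500

0.750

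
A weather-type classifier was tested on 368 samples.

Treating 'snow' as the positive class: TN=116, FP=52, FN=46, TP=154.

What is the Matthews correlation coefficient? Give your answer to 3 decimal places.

MCC = (TP·TN − FP·FN) / √((TP+FP)(TP+FN)(TN+FP)(TN+FN))
Numerator = 154·116 − 52·46 = 15472
Denominator = √(206·200·168·162) = √1121299200 = 33485.8059
MCC = 15472 / 33485.8059 = 0.462

0.462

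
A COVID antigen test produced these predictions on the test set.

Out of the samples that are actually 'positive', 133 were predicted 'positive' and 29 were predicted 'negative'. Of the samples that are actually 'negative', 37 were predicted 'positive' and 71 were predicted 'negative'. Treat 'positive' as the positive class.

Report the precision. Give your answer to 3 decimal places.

Precision = TP/(TP+FP) = 133/(133+37) = 133/170 = 0.782

0.782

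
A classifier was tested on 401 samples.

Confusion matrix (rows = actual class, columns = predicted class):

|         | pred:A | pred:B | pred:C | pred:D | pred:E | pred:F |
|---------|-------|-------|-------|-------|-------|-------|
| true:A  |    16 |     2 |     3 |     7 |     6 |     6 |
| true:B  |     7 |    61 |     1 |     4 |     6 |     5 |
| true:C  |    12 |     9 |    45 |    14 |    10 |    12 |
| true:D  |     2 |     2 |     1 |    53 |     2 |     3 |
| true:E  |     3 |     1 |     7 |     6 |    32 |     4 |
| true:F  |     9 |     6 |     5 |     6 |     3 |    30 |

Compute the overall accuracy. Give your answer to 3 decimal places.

0.591

Accuracy = trace / total = (16+61+45+53+32+30=237) / 401 = 237/401 = 0.591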